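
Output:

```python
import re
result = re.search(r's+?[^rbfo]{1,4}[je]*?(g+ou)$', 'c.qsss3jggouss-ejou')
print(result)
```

None

The pattern matches one or more of a literal 's' (lazy); then 1 to 4 of any character except [rbfo], then zero or more of one of [je] (lazy); then one or more of the literal 'g', then the literal 'ou' (captured); then anchored at the end.
`re.search` scans for the first position where the pattern succeeds.
Here nothing in the string fits, so the call returns None.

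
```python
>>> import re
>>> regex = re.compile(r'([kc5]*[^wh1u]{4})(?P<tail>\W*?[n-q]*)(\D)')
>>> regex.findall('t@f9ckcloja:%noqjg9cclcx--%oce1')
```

The pattern matches zero or more of one of [kc5], then exactly 4 of any character except [wh1u] (captured); then zero or more of a non-word character (lazy), then zero or more of a character in [n-q] (captured as 'tail'); then a non-digit (captured).
A `+?`/`*?`/`{m,n}?` starts at its minimum and grows only as far as needed for what follows to match.
Matches: at [0:5] match 't@f9c', groups = ('t@f9', '', 'c'); at [5:12] match 'kcloja:', groups = ('kcloja', '', ':'); at [12:17] match '%noqj', groups = ('%noq', '', 'j'); at [17:22] match 'g9ccl', groups = ('g9cc', '', 'l'); at [22:29] match 'cx--%oc', groups = ('cx--%', 'o', 'c').
3 groups means each result is a tuple of 3 captured strings — 5 here.

[('t@f9', '', 'c'), ('kcloja', '', ':'), ('%noq', '', 'j'), ('g9cc', '', 'l'), ('cx--%', 'o', 'c')]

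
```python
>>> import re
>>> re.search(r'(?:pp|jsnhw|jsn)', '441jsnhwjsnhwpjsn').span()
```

`|` is ordered: at each position the engine commits to the first alternative that works.
`search` walks the string left to right and returns the first match it finds.
The match spans [3:8] → 'jsnhw'.

(3, 8)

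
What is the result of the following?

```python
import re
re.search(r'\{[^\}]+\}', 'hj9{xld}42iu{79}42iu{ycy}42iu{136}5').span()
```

(3, 8)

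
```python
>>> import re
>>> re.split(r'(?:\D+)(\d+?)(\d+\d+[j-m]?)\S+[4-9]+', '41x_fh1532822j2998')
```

['41', '1', '532822j', '']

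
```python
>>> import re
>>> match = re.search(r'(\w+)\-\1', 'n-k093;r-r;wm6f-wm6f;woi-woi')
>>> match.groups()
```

The backreference `\1` re-matches whatever the first group consumed, character for character.
`re.search` tries every starting position until one works.
The match spans [7:10] → 'r-r'.
Captured: group 1 = 'r'.

('r',)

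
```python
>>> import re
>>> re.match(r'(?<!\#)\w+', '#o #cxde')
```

`re.match` won't scan ahead — the pattern has to work from the very first character.
Here the pattern fails at index 0, so the call returns None.

None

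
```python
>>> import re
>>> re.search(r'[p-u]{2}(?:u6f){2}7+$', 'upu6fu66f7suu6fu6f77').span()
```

(10, 20)

This matches exactly 2 of a character in [p-u]; then the literal 'u6f' repeated 2 times, then one or more of a literal '7'; then anchored at the end.
`re.search` tries every starting position until one works.
The match spans [10:20] → 'suu6fu6f77'.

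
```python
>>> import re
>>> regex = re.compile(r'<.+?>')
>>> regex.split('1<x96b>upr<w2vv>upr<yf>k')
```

With the lazy modifier that quantifier settles for the fewest repetitions that let the rest of the pattern succeed (the atoms after it are unaffected and can still be greedy).
The string is cut at each match, leaving 4 pieces.

['1', 'upr', 'upr', 'k']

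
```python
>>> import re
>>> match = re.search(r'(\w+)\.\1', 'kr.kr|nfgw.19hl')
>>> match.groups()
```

('kr',)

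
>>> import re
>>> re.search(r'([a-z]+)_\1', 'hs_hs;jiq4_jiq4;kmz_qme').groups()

('hs',)

A backreference is literal: `\1` must see the identical characters the first group matched.
`re.search` scans for the first position where the pattern succeeds.
The match spans [0:5] → 'hs_hs'.
Captured: group 1 = 'hs'.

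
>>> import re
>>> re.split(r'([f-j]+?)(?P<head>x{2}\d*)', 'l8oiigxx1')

['l8o', 'iig', 'xx1', '']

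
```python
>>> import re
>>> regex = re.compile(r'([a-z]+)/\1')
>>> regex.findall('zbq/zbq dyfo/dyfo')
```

['zbq', 'dyfo']

A backreference is literal: `\1` must see the identical characters the first group matched.
`findall` collects group 1 from each match (2 total).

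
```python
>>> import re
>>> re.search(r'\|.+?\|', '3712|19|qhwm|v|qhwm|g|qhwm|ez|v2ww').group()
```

`search` walks the string left to right and returns the first match it finds.
The match spans [4:8] → '|19|'.

'|19|'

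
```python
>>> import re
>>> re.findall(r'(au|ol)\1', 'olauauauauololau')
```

['au', 'au', 'ol']

After group 1 captures some text, `\1` only succeeds where that same text appears again.
Scanning left to right: at [2:6] match 'auau', group 1 = 'au'; at [6:10] match 'auau', group 1 = 'au'; at [10:14] match 'olol', group 1 = 'ol'.
Because there's exactly one group, `findall` drops the full match and keeps group 1 from each hit.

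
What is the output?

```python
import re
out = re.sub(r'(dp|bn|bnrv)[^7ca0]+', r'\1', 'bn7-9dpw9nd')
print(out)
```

The replacement refers to a captured group, so each match is rewritten using its own captured text.

bn7-9dp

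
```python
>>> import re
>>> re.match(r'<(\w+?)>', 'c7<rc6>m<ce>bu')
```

With `match`, the pattern is implicitly anchored at the beginning.
Here the string doesn't start with a match, so the call returns None.

None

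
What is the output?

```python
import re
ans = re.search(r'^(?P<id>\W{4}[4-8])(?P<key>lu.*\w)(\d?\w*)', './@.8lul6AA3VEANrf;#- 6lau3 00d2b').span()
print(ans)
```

(0, 33)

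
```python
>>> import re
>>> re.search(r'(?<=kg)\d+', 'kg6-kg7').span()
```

(2, 3)

The positive lookaround only admits positions where the adjacent text matches; those characters stay outside the span.
The match spans [2:3] → '6'.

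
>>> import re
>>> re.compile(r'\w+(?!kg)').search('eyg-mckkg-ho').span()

(0, 3)

Because the assertion is negative and zero-width, positions next to the forbidden text are skipped.
The match spans [0:3] → 'eyg'.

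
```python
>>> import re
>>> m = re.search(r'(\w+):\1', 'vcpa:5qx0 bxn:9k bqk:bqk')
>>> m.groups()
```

('bqk',)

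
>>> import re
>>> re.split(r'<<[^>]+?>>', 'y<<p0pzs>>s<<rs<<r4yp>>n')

Matches to split on: at [1:10] → '<<p0pzs>>'; at [11:23] → '<<rs<<r4yp>>'.
`split` removes every match and returns the 3 fragments in between.

['y', 's', 'n']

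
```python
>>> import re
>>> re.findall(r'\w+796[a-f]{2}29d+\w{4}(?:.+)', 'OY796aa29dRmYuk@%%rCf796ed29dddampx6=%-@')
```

The pattern matches one or more of a word character; then the literal '796', then exactly 2 of a character in [a-f]; then the literal '29', then one or more of the literal 'd', then exactly 4 of a word character; then one or more of any character (non-capturing group).
With no groups in the pattern, `findall` gives back each whole match — 1 here.

['OY796aa29dRmYuk@%%rCf796ed29dddampx6=%-@']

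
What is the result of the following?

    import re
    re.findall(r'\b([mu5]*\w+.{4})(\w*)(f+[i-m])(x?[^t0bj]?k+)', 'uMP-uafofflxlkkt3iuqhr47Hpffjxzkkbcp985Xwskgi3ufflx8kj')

[('uMP-uaf', 'offlxlkkt3iuqhr47Hpffjxzkkbcp985Xwskgi3uf', 'fl', 'x8k')]

Pattern: a word boundary (`\b`, zero-width); then zero or more of one of [mu5], then one or more of a word character, then exactly 4 of any character (captured); then zero or more of a word character (captured); then one or more of a literal 'f', then a character in [i-m] (captured); then optionally a literal 'x', then optionally any character except [t0bj], then one or more of a literal 'k' (captured).
Scanning left to right: at [0:53] match 'uMP-uafofflxlkkt3iuqhr47Hpffjxzkkbcp985Xwskgi3ufflx8k', groups = ('uMP-uaf', 'offlxlkkt3iuqhr47Hpffjxzkkbcp985Xwskgi3uf', 'fl', 'x8k').
With 4 capturing groups, `findall` returns a 4-tuple per match.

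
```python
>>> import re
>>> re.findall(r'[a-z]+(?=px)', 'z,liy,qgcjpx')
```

The `(?=…)`/`(?<=…)` assertion just peeks at neighbouring text; it doesn't advance the match position.
Matches: at [6:10] → 'qgcj'.
With no groups in the pattern, `findall` gives back each whole match — 1 here.

['qgcj']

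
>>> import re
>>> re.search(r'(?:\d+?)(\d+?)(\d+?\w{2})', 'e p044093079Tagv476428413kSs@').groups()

('4', '409')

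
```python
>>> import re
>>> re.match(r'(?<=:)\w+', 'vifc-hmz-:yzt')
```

None

`match` is anchored at position 0; if the pattern doesn't fit there, it returns None.
Here the pattern fails at index 0, so the call returns None.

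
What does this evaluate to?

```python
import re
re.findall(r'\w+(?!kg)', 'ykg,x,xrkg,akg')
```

A negative assertion filters positions out without eating any characters.
No capturing groups, so `findall` returns the 4 full match strings.

['ykg', 'x', 'xrkg', 'akg']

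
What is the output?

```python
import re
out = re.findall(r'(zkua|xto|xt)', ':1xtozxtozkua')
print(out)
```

['xto', 'xto', 'zkua']

Branches in `(...|...)` are attempted left-to-right; the first branch that allows the whole pattern to succeed is taken.
Walking the string: at [2:5] match 'xto', group 1 = 'xto'; at [6:9] match 'xto', group 1 = 'xto'; at [9:13] match 'zkua', group 1 = 'zkua'.
One capturing group, so `findall` returns just the captured substring from each match — 3 in all.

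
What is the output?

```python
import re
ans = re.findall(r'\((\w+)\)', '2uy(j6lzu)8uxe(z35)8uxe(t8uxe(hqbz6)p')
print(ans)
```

`findall` collects group 1 from each match (3 total).

['j6lzu', 'z35', 'hqbz6']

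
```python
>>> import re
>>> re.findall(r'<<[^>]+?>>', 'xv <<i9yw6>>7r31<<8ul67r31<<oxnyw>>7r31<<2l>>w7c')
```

['<<i9yw6>>', '<<8ul67r31<<oxnyw>>', '<<2l>>']

No capturing groups, so `findall` returns the 3 full match strings.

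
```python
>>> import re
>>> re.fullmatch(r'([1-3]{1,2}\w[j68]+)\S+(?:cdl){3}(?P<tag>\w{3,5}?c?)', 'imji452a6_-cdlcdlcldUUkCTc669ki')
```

Pattern: 1 to 2 of a character in [1-3], then a word character, then one or more of one of [j68] (captured); then one or more of a non-whitespace character, then the literal 'cdl' repeated 3 times; then 3 to 5 of a word character (lazy), then optionally a literal 'c' (captured as 'tag').
`fullmatch` succeeds only if the pattern covers the string from start to end.
Here there's no way to consume every character, so the call returns None.

None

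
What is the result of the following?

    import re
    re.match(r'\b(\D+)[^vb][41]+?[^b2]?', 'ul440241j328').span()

`re.match` won't scan ahead — the pattern has to work from the very first character.
The match spans [0:5] → 'ul440'.

(0, 5)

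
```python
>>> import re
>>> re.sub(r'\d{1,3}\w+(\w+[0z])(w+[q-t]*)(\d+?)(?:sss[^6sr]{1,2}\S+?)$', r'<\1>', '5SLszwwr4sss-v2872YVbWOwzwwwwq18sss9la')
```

'<sz>'

The pattern matches 1 to 3 of a digit, then one or more of a word character; then one or more of a word character, then one of [0z] (captured); then one or more of a literal 'w', then zero or more of a character in [q-t] (captured); then one or more of a digit (lazy) (captured); then the literal 'sss', then 1 to 2 of any character except [6sr], then one or more of a non-whitespace character (lazy) (non-capturing group); then anchored at the end.
Matches: at [0:38] → '5SLszwwr4sss-v2872YVbWOwzwwwwq18sss9la'.
`\1` in the replacement pulls in group 1's text for each match.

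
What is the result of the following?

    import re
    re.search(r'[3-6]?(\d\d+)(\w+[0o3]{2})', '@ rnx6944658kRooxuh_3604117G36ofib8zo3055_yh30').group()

Pattern: optionally a character in [3-6]; then a digit, then one or more of a digit (captured); then one or more of a word character, then exactly 2 of one of [0o3] (captured).
Unlike `match`, `search` isn't anchored — it looks for the pattern anywhere in the string.
The match spans [5:46] → '6944658kRooxuh_3604117G36ofib8zo3055_yh30'.
Captured: group 1 = '944658', group 2 = 'kRooxuh_3604117G36ofib8zo3055_yh30'.

'6944658kRooxuh_3604117G36ofib8zo3055_yh30'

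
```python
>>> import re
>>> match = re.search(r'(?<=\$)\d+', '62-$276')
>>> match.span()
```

(4, 7)

Lookahead/lookbehind check context without consuming it, so the matched span excludes the asserted characters.
The match spans [4:7] → '276'.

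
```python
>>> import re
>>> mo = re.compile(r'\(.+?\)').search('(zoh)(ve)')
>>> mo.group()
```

With the lazy modifier that quantifier settles for the fewest repetitions that let the rest of the pattern succeed (the atoms after it are unaffected and can still be greedy).
`re.search` scans for the first position where the pattern succeeds.
The match spans [0:5] → '(zoh)'.

'(zoh)'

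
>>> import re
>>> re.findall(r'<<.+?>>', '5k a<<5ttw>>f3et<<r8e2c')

['<<5ttw>>']

Walking the string: at [4:12] → '<<5ttw>>'.
`findall` yields the raw match text (1 of them) because the pattern has no groups.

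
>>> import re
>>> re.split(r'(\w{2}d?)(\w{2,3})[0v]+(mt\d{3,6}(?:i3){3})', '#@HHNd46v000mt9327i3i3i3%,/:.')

This matches exactly 2 of a word character, then optionally a literal 'd' (captured); then 2 to 3 of a word character (captured); then one or more of one of [0v]; then the literal 'mt', then 3 to 6 of a digit, then the literal 'i3' repeated 3 times (captured).
Matches to split on: at [3:24] → 'HNd46v000mt9327i3i3i3'.
Because the pattern has a capturing group, `split` also inserts each captured text between the pieces.

['#@H', 'HNd', '46v', 'mt9327i3i3i3', '%,/:.']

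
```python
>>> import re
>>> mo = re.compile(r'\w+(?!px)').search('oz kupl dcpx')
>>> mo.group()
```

The negative lookahead/lookbehind blocks any match where the forbidden context is present.
`re.search` tries every starting position until one works.
The match spans [0:2] → 'oz'.

'oz'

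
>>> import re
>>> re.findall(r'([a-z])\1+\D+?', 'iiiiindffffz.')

The backreference `\1` re-matches whatever the first group consumed, character for character.
Matches: at [0:6] match 'iiiiin', group 1 = 'i'; at [7:12] match 'ffffz', group 1 = 'f'.
`findall` collects group 1 from each match (2 total).

['i', 'f']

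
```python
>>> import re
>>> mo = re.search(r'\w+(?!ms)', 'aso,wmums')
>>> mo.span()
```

(0, 3)

The negative lookaround is zero-width — it rules out positions where the adjacent text would match, without consuming anything.
`search` walks the string left to right and returns the first match it finds.
The match spans [0:3] → 'aso'.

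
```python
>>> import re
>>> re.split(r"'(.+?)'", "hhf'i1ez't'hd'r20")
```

With the lazy modifier that quantifier settles for the fewest repetitions that let the rest of the pattern succeed (the atoms after it are unaffected and can still be greedy).
Matches to split on: at [3:9] → "'i1ez'"; at [10:14] → "'hd'".
Because the pattern has a capturing group, `split` also inserts each captured text between the pieces.

['hhf', 'i1ez', 't', 'hd', 'r20']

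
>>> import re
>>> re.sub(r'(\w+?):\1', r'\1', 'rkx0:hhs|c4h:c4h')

`\1` has to match the exact text group 1 already captured.
`\1` in the replacement pulls in group 1's text for each match.

'rkx0:hhs|c4h'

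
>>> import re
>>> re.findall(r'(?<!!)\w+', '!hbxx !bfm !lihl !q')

`(?!…)`/`(?<!…)` only lets a position through if the neighbouring text does NOT match; no characters are consumed.
Since nothing is captured, `findall` lists the 3 matched substrings directly.

['bxx', 'fm', 'ihl']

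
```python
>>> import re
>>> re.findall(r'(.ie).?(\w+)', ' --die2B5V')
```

The pattern matches any character, then the literal 'ie' (captured); then optionally any character; then one or more of a word character (captured).
Walking the string: at [3:10] match 'die2B5V', groups = ('die', 'B5V').
`findall` packs the 2 group values into a tuple for every match.

[('die', 'B5V')]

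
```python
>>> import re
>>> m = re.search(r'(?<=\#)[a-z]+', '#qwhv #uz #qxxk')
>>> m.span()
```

(1, 5)

The lookaround is zero-width — it requires the adjacent text to match without consuming it, so the asserted text isn't part of the match.
`re.search` scans for the first position where the pattern succeeds.
The match spans [1:5] → 'qwhv'.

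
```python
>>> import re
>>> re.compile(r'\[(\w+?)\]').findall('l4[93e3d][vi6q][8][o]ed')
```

['93e3d', 'vi6q', '8', 'o']

Walking the string: at [2:9] match '[93e3d]', group 1 = '93e3d'; at [9:15] match '[vi6q]', group 1 = 'vi6q'; at [15:18] match '[8]', group 1 = '8'; at [18:21] match '[o]', group 1 = 'o'.
With a single group, `findall` returns only what that group captured — 4 items.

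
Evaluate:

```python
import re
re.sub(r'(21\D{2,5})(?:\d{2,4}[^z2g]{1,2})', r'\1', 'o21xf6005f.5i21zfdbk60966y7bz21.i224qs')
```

'o21xf5i21zfdbk7bz21.i'

This matches the literal '21', then 2 to 5 of a non-digit (captured); then 2 to 4 of a digit, then 1 to 2 of any character except [z2g] (non-capturing group).
Each match is replaced using the text its own group 1 captured.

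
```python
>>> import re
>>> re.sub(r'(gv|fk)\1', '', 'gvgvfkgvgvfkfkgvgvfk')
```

'fkfk'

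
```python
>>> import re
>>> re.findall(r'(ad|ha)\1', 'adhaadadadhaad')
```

['ad']

After group 1 captures some text, `\1` only succeeds where that same text appears again.
Scanning left to right: at [4:8] match 'adad', group 1 = 'ad'.
`findall` collects group 1 from the one match (1 total).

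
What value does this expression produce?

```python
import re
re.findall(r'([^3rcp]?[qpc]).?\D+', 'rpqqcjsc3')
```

['p']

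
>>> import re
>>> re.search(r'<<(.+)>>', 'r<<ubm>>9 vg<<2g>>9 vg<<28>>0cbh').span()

`re.search` tries every starting position until one works.
The match spans [1:28] → '<<ubm>>9 vg<<2g>>9 vg<<28>>'.
Captured: group 1 = 'ubm>>9 vg<<2g>>9 vg<<28'.

(1, 28)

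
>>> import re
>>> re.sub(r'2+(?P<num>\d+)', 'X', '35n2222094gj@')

Pattern: one or more of a literal '2'; then one or more of a digit (captured as 'num').
Matches: at [3:10] → '2222094'.
`sub` substitutes 'X' at each match site.

'35nXgj@'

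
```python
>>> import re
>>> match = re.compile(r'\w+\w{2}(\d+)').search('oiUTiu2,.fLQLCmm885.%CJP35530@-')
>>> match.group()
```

'oiUTiu2'

The pattern matches one or more of a word character, then exactly 2 of a word character; then one or more of a digit (captured).
Unlike `match`, `search` isn't anchored — it looks for the pattern anywhere in the string.
The match spans [0:7] → 'oiUTiu2'.
Captured: group 1 = '2'.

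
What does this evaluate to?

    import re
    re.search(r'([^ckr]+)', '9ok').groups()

('9o',)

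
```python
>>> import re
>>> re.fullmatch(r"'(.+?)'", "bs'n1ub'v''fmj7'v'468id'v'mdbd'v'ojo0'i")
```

None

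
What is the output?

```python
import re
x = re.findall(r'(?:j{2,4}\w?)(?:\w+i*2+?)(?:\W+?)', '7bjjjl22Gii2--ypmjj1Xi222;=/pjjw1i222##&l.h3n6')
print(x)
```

['jjjl22Gii2-', 'jj1Xi222;', 'jjw1i222#']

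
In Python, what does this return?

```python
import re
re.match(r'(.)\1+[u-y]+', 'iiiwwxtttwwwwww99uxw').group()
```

'iiiwwx'

`re.match` only tries the pattern at the start of the string.
The match spans [0:6] → 'iiiwwx'.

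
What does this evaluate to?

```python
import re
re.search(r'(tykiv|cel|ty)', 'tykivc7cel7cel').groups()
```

('tykiv',)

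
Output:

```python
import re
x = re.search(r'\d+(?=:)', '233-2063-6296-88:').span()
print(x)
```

(14, 16)

Because the assertion is zero-width, the text it checks is not consumed and won't appear in the result.
The match spans [14:16] → '88'.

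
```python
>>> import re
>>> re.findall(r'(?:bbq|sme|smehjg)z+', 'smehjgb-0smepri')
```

No capturing groups, so `findall` returns the 0 full match strings.
Nothing in the string satisfies the pattern, so the list is empty.

[]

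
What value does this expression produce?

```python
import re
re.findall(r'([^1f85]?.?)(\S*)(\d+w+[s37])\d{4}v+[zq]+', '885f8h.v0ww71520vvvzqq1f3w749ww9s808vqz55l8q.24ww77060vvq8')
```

[('8', '85f8h.v0ww71520vvvzqq1f3w749ww9s808vqz55l8q.2', '4ww7')]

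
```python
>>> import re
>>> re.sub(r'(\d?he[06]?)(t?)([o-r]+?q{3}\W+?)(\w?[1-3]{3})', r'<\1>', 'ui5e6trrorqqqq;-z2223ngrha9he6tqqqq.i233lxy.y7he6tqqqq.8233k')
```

'ui5e6trrorqqqq;-z2223ngrha<9he6>lxy.y<7he6>k'

The pattern matches optionally a digit, then the literal 'he', then optionally one of [06] (captured); then optionally a literal 't' (captured); then one or more of a character in [o-r] (lazy), then exactly 3 of the literal 'q', then one or more of a non-word character (lazy) (captured); then optionally a word character, then exactly 3 of a character in [1-3] (captured).
The replacement refers to a captured group, so each match is rewritten using its own captured text.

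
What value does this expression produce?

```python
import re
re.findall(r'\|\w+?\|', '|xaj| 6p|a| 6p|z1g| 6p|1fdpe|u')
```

['|xaj|', '|a|', '|z1g|', '|1fdpe|']

Scanning left to right: at [0:5] → '|xaj|'; at [8:11] → '|a|'; at [14:19] → '|z1g|'; at [22:29] → '|1fdpe|'.
With no groups in the pattern, `findall` gives back each whole match — 4 here.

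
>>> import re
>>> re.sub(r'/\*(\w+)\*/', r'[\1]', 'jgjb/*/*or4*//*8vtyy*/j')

Each match is replaced using the text its own group 1 captured.

'jgjb/*[or4][8vtyy]j'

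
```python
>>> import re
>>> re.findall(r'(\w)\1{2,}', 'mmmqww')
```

['m']

A backreference is literal: `\1` must see the identical characters the first group matched.
Walking the string: at [0:3] match 'mmm', group 1 = 'm'.
`findall` collects group 1 from the one match (1 total).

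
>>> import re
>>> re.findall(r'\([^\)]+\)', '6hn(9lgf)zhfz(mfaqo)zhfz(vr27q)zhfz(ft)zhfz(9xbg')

['(9lgf)', '(mfaqo)', '(vr27q)', '(ft)']

Scanning left to right: at [3:9] → '(9lgf)'; at [13:20] → '(mfaqo)'; at [24:31] → '(vr27q)'; at [35:39] → '(ft)'.
Since nothing is captured, `findall` lists the 4 matched substrings directly.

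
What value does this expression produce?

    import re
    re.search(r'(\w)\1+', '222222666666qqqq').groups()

The match spans [0:6] → '222222'.
Captured: group 1 = '2'.

('2',)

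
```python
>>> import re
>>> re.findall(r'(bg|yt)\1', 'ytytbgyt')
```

['yt']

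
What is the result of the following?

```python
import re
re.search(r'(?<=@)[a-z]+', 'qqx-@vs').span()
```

(5, 7)

Lookahead/lookbehind check context without consuming it, so the matched span excludes the asserted characters.
`re.search` scans for the first position where the pattern succeeds.
The match spans [5:7] → 'vs'.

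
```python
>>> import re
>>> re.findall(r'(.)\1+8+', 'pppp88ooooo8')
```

A backreference is literal: `\1` must see the identical characters the first group matched.
One capturing group, so `findall` returns just the captured substring from each match — 2 in all.

['p', 'o']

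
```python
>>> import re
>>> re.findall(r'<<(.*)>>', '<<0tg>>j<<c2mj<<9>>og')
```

Walking the string: at [0:19] match '<<0tg>>j<<c2mj<<9>>', group 1 = '0tg>>j<<c2mj<<9'.
One capturing group, so `findall` returns just the captured substring from the one match — 1 in all.

['0tg>>j<<c2mj<<9']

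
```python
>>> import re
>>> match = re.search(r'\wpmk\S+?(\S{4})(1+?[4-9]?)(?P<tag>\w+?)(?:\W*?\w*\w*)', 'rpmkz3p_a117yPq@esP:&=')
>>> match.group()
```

The pattern matches a word character, then the literal 'pmk', then one or more of a non-whitespace character (lazy); then exactly 4 of a non-whitespace character (captured); then one or more of a literal '1' (lazy), then optionally a character in [4-9] (captured); then one or more of a word character (lazy) (captured as 'tag'); then zero or more of a non-word character (lazy), then zero or more of a word character, then zero or more of a word character (non-capturing group).
Because the quantifier is non-greedy, it stops expanding at the earliest point where the rest of the pattern can succeed.
`re.search` tries every starting position until one works.
The match spans [0:15] → 'rpmkz3p_a117yPq'.
Captured: group 1 = '3p_a', group 2 = '1', group 3 = '1'.

'rpmkz3p_a117yPq'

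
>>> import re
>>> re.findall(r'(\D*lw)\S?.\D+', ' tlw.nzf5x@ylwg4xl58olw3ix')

[' tlw', 'x@ylw', 'olw']

Pattern: zero or more of a non-digit, then the literal 'lw' (captured); then optionally a non-whitespace character, then any character; then one or more of a non-digit.
Walking the string: at [0:8] match ' tlw.nzf', group 1 = ' tlw'; at [9:18] match 'x@ylwg4xl', group 1 = 'x@ylw'; at [20:26] match 'olw3ix', group 1 = 'olw'.
`findall` collects group 1 from each match (3 total).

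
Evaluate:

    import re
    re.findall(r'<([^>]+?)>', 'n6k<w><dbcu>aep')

Walking the string: at [3:6] match '<w>', group 1 = 'w'; at [6:12] match '<dbcu>', group 1 = 'dbcu'.
Because there's exactly one group, `findall` drops the full match and keeps group 1 from each hit.

['w', 'dbcu']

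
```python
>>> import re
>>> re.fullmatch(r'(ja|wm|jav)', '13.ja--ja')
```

`re.fullmatch` requires the pattern to consume the entire string.
Here there's no way to consume every character, so the call returns None.

None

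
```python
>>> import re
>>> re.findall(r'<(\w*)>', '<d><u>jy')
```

Because there's exactly one group, `findall` drops the full match and keeps group 1 from each hit.

['d', 'u']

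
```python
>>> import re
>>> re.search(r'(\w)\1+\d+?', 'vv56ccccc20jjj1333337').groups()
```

`\1` has to match the exact text group 1 already captured.
`search` walks the string left to right and returns the first match it finds.
The match spans [0:3] → 'vv5'.
Captured: group 1 = 'v'.

('v',)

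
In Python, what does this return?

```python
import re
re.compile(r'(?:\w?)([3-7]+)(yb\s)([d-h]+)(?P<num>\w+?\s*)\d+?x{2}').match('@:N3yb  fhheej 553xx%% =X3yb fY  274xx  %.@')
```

None

`re.match` only tries the pattern at the start of the string.
Here the pattern fails at index 0, so the call returns None.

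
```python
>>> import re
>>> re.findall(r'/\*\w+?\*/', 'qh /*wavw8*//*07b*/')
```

No capturing groups, so `findall` returns the 2 full match strings.

['/*wavw8*/', '/*07b*/']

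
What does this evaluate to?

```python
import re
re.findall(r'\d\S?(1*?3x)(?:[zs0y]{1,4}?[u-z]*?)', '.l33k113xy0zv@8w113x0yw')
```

['113x', '113x']

Pattern: a digit, then optionally a non-whitespace character; then zero or more of the literal '1' (lazy), then the literal '3x' (captured); then 1 to 4 of one of [zs0y] (lazy), then zero or more of a character in [u-z] (lazy) (non-capturing group).
Matches: at [3:10] match '3k113xy', group 1 = '113x'; at [14:21] match '8w113x0', group 1 = '113x'.
Because there's exactly one group, `findall` drops the full match and keeps group 1 from each hit.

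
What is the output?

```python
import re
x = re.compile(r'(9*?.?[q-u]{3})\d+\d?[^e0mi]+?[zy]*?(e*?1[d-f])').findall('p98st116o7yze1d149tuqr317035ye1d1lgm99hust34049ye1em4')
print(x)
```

With 2 capturing groups, `findall` returns a 2-tuple per match.

[('9tuqr', 'e1d'), ('99hust', 'e1e')]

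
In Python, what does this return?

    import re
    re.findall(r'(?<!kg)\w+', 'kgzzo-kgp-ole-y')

The negative lookahead/lookbehind blocks any match where the forbidden context is present.
`findall` yields the raw match text (4 of them) because the pattern has no groups.

['kgzzo', 'kgp', 'ole', 'y']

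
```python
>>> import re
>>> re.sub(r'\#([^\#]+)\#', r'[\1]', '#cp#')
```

Each match is replaced using the text its own group 1 captured.

'[cp]'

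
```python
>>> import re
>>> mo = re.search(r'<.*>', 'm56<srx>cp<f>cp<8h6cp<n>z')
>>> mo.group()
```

'<srx>cp<f>cp<8h6cp<n>'

Unlike `match`, `search` isn't anchored — it looks for the pattern anywhere in the string.
The match spans [3:24] → '<srx>cp<f>cp<8h6cp<n>'.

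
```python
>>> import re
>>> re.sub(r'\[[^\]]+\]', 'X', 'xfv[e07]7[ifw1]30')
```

'xfvX7X30'

Matches: at [3:8] → '[e07]'; at [9:15] → '[ifw1]'.
`sub` substitutes 'X' at each match site.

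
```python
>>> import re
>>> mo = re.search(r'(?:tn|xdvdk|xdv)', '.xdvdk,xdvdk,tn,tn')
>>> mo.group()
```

'xdvdk'

`|` is ordered: at each position the engine commits to the first alternative that works.
The match spans [1:6] → 'xdvdk'.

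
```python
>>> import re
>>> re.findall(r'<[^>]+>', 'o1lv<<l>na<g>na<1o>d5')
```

['<<l>', '<g>', '<1o>']

Since nothing is captured, `findall` lists the 3 matched substrings directly.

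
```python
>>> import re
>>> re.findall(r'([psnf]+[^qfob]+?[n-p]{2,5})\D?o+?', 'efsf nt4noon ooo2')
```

Pattern: one or more of one of [psnf], then one or more of any character except [qfob] (lazy), then 2 to 5 of a character in [n-p] (captured); then optionally a non-digit, then one or more of the literal 'o' (lazy).
One capturing group, so `findall` returns just the captured substring from the one match — 1 in all.

['fsf nt4noon']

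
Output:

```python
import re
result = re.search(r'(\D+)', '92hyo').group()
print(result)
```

The pattern matches one or more of a non-digit (captured).
The match spans [2:5] → 'hyo'.

hyo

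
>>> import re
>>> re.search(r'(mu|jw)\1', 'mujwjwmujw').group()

'jwjw'

After group 1 captures some text, `\1` only succeeds where that same text appears again.
`search` walks the string left to right and returns the first match it finds.
The match spans [2:6] → 'jwjw'.
Captured: group 1 = 'jw'.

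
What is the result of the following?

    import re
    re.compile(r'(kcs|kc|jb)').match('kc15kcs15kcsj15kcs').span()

(0, 2)

`re.match` only tries the pattern at the start of the string.
The match spans [0:2] → 'kc'.
Captured: group 1 = 'kc'.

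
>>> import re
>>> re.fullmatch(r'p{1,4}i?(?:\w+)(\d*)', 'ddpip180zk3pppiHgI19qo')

None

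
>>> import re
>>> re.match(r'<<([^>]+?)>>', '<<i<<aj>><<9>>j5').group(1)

'i<<aj'

The match spans [0:9] → '<<i<<aj>>'.
Captured: group 1 = 'i<<aj'.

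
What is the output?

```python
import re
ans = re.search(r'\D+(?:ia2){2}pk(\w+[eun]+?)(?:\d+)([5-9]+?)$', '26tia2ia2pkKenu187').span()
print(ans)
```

Pattern: one or more of a non-digit, then the literal 'ia2' repeated 2 times, then the literal 'pk'; then one or more of a word character, then one or more of one of [eun] (lazy) (captured); then one or more of a digit (non-capturing group); then one or more of a character in [5-9] (lazy) (captured); then anchored at the end.
Unlike `match`, `search` isn't anchored — it looks for the pattern anywhere in the string.
The match spans [2:18] → 'tia2ia2pkKenu187'.
Captured: group 1 = 'Kenu', group 2 = '7'.

(2, 18)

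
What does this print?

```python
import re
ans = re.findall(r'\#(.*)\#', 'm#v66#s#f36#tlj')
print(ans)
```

Walking the string: at [1:12] match '#v66#s#f36#', group 1 = 'v66#s#f36'.
`findall` collects group 1 from the one match (1 total).

['v66#s#f36']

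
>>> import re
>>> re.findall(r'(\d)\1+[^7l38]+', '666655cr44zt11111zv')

['6']

`\1` is not a pattern — it's the concrete string captured by group 1, re-applied verbatim.
With a single group, `findall` returns only what that group captured — 1 item.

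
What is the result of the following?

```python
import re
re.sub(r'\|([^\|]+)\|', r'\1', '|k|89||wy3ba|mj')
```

Each match is replaced using the text its own group 1 captured.

'k89|wy3bamj'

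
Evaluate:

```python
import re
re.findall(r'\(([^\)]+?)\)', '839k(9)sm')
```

Because there's exactly one group, `findall` drops the full match and keeps group 1 from the one hit.

['9']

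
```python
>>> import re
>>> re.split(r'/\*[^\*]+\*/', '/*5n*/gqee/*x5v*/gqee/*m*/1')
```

['', 'gqee', 'gqee', '1']

Matches to split on: at [0:6] → '/*5n*/'; at [10:17] → '/*x5v*/'; at [21:26] → '/*m*/'.
The string is cut at each match, leaving 4 pieces.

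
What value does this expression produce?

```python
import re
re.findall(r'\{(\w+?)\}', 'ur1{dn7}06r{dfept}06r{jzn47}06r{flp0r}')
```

['dn7', 'dfept', 'jzn47', 'flp0r']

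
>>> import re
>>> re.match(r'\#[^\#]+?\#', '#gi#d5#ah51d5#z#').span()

(0, 4)

`match` is anchored at position 0; if the pattern doesn't fit there, it returns None.
The match spans [0:4] → '#gi#'.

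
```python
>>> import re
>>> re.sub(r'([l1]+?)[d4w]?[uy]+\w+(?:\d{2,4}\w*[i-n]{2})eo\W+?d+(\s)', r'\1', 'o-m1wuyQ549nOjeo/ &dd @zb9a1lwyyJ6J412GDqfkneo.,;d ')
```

This matches one or more of one of [l1] (lazy) (captured); then optionally one of [d4w], then one or more of one of [uy], then one or more of a word character; then 2 to 4 of a digit, then zero or more of a word character, then exactly 2 of a character in [i-n] (non-capturing group); then the literal 'eo', then one or more of a non-word character (lazy), then one or more of the literal 'd'; then whitespace (captured).
Matches: at [27:51] → '1lwyyJ6J412GDqfkneo.,;d '.
`\1` in the replacement pulls in group 1's text for each match.

'o-m1wuyQ549nOjeo/ &dd @zb9a1l'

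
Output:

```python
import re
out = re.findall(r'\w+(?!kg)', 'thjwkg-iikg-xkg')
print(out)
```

A negative assertion filters positions out without eating any characters.
Walking the string: at [0:6] → 'thjwkg'; at [7:11] → 'iikg'; at [12:15] → 'xkg'.
Since nothing is captured, `findall` lists the 3 matched substrings directly.

['thjwkg', 'iikg', 'xkg']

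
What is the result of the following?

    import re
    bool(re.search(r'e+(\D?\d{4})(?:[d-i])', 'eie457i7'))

Here the pattern never matches, so the call returns None, and `bool(None)` is False.

False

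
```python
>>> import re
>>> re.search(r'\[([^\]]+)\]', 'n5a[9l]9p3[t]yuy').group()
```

`re.search` tries every starting position until one works.
The match spans [3:7] → '[9l]'.
Captured: group 1 = '9l'.

'[9l]'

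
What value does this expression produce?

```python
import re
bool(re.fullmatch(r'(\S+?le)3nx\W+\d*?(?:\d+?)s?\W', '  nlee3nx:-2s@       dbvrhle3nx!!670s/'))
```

False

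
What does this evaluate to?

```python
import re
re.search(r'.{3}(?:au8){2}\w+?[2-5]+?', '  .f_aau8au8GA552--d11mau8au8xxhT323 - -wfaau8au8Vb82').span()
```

(3, 15)

This matches exactly 3 of any character, then the literal 'au8' repeated 2 times, then one or more of a word character (lazy); then one or more of a character in [2-5] (lazy).
The `?` after the quantifier makes it lazy — it takes as little as possible before letting the rest of the pattern try.
`re.search` scans for the first position where the pattern succeeds.
The match spans [3:15] → 'f_aau8au8GA5'.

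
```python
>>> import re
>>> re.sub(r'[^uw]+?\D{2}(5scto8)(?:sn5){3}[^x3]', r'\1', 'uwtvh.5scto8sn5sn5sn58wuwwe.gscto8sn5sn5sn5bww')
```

'uw5scto8wuwwe.gscto8sn5sn5sn5bww'

The pattern matches one or more of any character except [uw] (lazy), then exactly 2 of a non-digit; then the literal '5sc', then the literal 'to8' (captured); then the literal 'sn5' repeated 3 times, then any character except [x3].
Matches: at [2:22] → 'tvh.5scto8sn5sn5sn58'.
`\1` in the replacement pulls in group 1's text for each match.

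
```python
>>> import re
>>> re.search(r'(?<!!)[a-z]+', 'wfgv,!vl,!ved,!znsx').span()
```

The negative lookahead/lookbehind blocks any match where the forbidden context is present.
`re.search` tries every starting position until one works.
The match spans [0:4] → 'wfgv'.

(0, 4)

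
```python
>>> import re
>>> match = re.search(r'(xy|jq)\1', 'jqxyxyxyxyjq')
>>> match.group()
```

The backreference `\1` re-matches whatever the first group consumed, character for character.
The match spans [2:6] → 'xyxy'.

'xyxy'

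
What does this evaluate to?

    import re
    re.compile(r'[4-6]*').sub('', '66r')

This matches zero or more of a character in [4-6].
Matches: at [0:2] → '66'; at [2:2] → ''; at [3:3] → ''.
`sub` substitutes '' at each match site.

'r'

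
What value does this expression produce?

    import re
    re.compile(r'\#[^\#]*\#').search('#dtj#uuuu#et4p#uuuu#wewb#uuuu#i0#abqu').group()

The match spans [0:5] → '#dtj#'.

'#dtj#'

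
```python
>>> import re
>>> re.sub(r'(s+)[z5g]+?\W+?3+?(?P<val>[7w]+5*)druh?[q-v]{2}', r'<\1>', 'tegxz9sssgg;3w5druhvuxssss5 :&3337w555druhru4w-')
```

'tegxz9<sss>x<ssss>4w-'

Pattern: one or more of a literal 's' (captured); then one or more of one of [z5g] (lazy); then one or more of a non-word character (lazy), then one or more of a literal '3' (lazy); then one or more of one of [7w], then zero or more of a literal '5' (captured as 'val'); then the literal 'dru', then optionally the literal 'h', then exactly 2 of a character in [q-v].
Matches: at [6:21] → 'sssgg;3w5druhvu'; at [22:44] → 'ssss5 :&3337w555druhru'.
`\1` in the replacement pulls in group 1's text for each match.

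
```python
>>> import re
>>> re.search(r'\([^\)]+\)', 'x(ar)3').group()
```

'(ar)'

The match spans [1:5] → '(ar)'.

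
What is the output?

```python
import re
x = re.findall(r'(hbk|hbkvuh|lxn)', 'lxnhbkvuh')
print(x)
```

Alternation tries branches left to right and keeps the first one that lets the overall match succeed at that position.
With a single group, `findall` returns only what that group captured — 2 items.

['lxn', 'hbk']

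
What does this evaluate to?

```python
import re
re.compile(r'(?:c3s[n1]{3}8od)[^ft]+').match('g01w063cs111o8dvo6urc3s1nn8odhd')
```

None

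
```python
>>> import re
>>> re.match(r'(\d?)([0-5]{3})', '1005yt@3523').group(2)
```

Pattern: optionally a digit (captured); then exactly 3 of a character in [0-5] (captured).
`re.match` only tries the pattern at the start of the string.
The match spans [0:4] → '1005'.
Captured: group 1 = '1', group 2 = '005'.

'005'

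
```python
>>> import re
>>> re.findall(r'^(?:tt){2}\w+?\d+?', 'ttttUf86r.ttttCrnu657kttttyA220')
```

['ttttUf8']

Because the quantifier is non-greedy, it stops expanding at the earliest point where the rest of the pattern can succeed.
Since nothing is captured, `findall` lists the 1 matched substring directly.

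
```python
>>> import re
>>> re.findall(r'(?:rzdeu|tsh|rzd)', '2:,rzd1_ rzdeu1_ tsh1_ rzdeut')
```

Alternation tries branches left to right and keeps the first one that lets the overall match succeed at that position.
Scanning left to right: at [3:6] → 'rzd'; at [9:14] → 'rzdeu'; at [17:20] → 'tsh'; at [23:28] → 'rzdeu'.
With no groups in the pattern, `findall` gives back each whole match — 4 here.

['rzd', 'rzdeu', 'tsh', 'rzdeu']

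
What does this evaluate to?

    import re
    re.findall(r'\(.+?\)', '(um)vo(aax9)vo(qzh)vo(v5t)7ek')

['(um)', '(aax9)', '(qzh)', '(v5t)']

With the lazy modifier that quantifier settles for the fewest repetitions that let the rest of the pattern succeed (the atoms after it are unaffected and can still be greedy).
`findall` yields the raw match text (4 of them) because the pattern has no groups.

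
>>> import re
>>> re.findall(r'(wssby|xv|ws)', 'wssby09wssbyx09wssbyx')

The regex engine tests alternatives in the order written; an earlier branch that matches wins even if a later one would match more.
Scanning left to right: at [0:5] match 'wssby', group 1 = 'wssby'; at [7:12] match 'wssby', group 1 = 'wssby'; at [15:20] match 'wssby', group 1 = 'wssby'.
One capturing group, so `findall` returns just the captured substring from each match — 3 in all.

['wssby', 'wssby', 'wssby']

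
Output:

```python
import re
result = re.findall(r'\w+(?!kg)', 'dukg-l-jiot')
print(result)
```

The negative lookahead/lookbehind blocks any match where the forbidden context is present.
Scanning left to right: at [0:4] → 'dukg'; at [5:6] → 'l'; at [7:11] → 'jiot'.
`findall` yields the raw match text (3 of them) because the pattern has no groups.

['dukg', 'l', 'jiot']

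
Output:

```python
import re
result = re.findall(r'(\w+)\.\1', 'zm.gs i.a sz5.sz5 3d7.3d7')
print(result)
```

['sz5', '3d7']

`\1` has to match the exact text group 1 already captured.
Walking the string: at [10:17] match 'sz5.sz5', group 1 = 'sz5'; at [18:25] match '3d7.3d7', group 1 = '3d7'.
`findall` collects group 1 from each match (2 total).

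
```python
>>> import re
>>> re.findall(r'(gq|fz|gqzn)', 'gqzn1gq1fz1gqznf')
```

Alternation tries branches left to right and keeps the first one that lets the overall match succeed at that position.
Walking the string: at [0:2] match 'gq', group 1 = 'gq'; at [5:7] match 'gq', group 1 = 'gq'; at [8:10] match 'fz', group 1 = 'fz'; at [11:13] match 'gq', group 1 = 'gq'.
With a single group, `findall` returns only what that group captured — 4 items.

['gq', 'gq', 'fz', 'gq']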